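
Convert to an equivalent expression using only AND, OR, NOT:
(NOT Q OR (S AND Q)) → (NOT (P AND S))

NOT (NOT Q OR (S AND Q)) OR (NOT (P AND S))
(Implication elimination: A → B = NOT A OR B)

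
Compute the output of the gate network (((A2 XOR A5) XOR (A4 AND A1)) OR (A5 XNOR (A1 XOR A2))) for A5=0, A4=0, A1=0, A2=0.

Substituting: (((0 XOR 0) XOR (0 AND 0)) OR (0 XNOR (0 XOR 0)))
= 1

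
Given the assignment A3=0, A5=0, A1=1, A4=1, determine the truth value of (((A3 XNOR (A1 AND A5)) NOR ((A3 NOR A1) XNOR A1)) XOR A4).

Substituting: (((0 XNOR (1 AND 0)) NOR ((0 NOR 1) XNOR 1)) XOR 1)
= 1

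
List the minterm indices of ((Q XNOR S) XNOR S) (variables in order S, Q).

Σm(1, 3) = (NOT S AND Q) OR (S AND Q)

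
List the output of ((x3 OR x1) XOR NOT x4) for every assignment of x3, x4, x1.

x3 | x4 | x1 | Output
---------------------
0 | 0 | 0 | 1
0 | 0 | 1 | 0
0 | 1 | 0 | 0
0 | 1 | 1 | 1
1 | 0 | 0 | 0
1 | 0 | 1 | 0
1 | 1 | 0 | 1
1 | 1 | 1 | 1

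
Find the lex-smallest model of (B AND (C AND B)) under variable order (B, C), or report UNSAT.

B=1, C=1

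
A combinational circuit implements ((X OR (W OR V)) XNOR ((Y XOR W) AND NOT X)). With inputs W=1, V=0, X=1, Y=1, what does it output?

Substituting: ((1 OR (1 OR 0)) XNOR ((1 XOR 1) AND NOT 1))
= 0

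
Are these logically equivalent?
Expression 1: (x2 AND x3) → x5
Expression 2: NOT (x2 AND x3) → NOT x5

No, Inverse is not equivalent to original (counterexample: x3=0, x5=1, x2=0)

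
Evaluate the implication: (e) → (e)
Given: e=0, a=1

Antecedent (e) = 0; consequent (e) = 0.
0 → 0 = 1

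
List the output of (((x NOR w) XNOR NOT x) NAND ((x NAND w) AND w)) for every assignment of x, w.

x | w | Output
--------------
0 | 0 | 1
0 | 1 | 1
1 | 0 | 1
1 | 1 | 1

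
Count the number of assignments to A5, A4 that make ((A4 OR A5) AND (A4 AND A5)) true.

Satisfying assignments: (1,1)
Count: 1 out of 4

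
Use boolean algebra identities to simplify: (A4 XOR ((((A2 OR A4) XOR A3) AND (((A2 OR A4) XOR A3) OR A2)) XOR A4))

By XOR self-cancellation ((E XOR v) XOR v = E) then absorption (E AND (E OR v) = E):
= ((A2 OR A4) XOR A3)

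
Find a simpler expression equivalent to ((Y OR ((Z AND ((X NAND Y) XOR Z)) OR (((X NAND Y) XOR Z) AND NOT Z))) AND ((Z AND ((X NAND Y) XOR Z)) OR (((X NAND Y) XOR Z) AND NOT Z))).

By absorption (E AND (E OR v) = E) then distribution ((E AND v) OR (E AND NOT v) = E):
= ((X NAND Y) XOR Z)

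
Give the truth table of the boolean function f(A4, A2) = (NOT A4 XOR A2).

A4 | A2 | Output
----------------
0 | 0 | 1
0 | 1 | 0
1 | 0 | 0
1 | 1 | 1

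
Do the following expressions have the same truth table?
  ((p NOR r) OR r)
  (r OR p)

No. Counterexample: with p=0, r=0, Expression 1 = 1 but Expression 2 = 0.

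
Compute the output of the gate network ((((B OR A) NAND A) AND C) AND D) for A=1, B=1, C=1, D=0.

Substituting: ((((1 OR 1) NAND 1) AND 1) AND 0)
= 0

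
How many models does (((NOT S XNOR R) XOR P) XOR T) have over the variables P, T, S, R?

Satisfying assignments: (0,0,0,1), (0,0,1,0), (0,1,0,0), (0,1,1,1), (1,0,0,0), (1,0,1,1), (1,1,0,1), (1,1,1,0)
Count: 8 out of 16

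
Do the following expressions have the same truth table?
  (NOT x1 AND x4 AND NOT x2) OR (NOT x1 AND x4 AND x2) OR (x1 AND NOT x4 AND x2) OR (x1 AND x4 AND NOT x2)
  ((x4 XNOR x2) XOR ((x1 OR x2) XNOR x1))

Yes, they are equivalent — the two output columns agree on all 8 assignments:
x1 | x4 | x2 | Expression 1 | Expression 2
------------------------------------------
0 | 0 | 0 | 0 | 0
0 | 0 | 1 | 0 | 0
0 | 1 | 0 | 1 | 1
0 | 1 | 1 | 1 | 1
1 | 0 | 0 | 0 | 0
1 | 0 | 1 | 1 | 1
1 | 1 | 0 | 1 | 1
1 | 1 | 1 | 0 | 0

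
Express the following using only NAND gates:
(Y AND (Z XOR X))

((Y NAND ((Z NAND (Z NAND X)) NAND (X NAND (Z NAND X)))) NAND (Y NAND ((Z NAND (Z NAND X)) NAND (X NAND (Z NAND X)))))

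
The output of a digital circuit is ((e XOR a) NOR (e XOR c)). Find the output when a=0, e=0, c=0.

Substituting: ((0 XOR 0) NOR (0 XOR 0))
= 1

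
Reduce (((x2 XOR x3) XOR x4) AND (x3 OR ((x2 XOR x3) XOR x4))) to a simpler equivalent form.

By absorption (E AND (E OR v) = E):
= ((x2 XOR x3) XOR x4)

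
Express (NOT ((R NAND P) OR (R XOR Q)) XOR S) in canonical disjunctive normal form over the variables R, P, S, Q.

(NOT R AND NOT P AND S AND NOT Q) OR (NOT R AND NOT P AND S AND Q) OR (NOT R AND P AND S AND NOT Q) OR (NOT R AND P AND S AND Q) OR (R AND NOT P AND S AND NOT Q) OR (R AND NOT P AND S AND Q) OR (R AND P AND NOT S AND Q) OR (R AND P AND S AND NOT Q)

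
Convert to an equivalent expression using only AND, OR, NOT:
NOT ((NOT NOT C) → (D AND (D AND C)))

(NOT NOT C) AND NOT (D AND (D AND C))
(Negated implication: NOT(A → B) = A AND NOT B)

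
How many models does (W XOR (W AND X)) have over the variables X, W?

Satisfying assignments: (0,1)
Count: 1 out of 4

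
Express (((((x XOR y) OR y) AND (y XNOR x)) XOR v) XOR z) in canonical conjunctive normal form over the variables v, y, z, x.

(v OR y OR z OR x) AND (v OR y OR z OR NOT x) AND (v OR NOT y OR z OR x) AND (v OR NOT y OR NOT z OR NOT x) AND (NOT v OR y OR NOT z OR x) AND (NOT v OR y OR NOT z OR NOT x) AND (NOT v OR NOT y OR z OR NOT x) AND (NOT v OR NOT y OR NOT z OR x)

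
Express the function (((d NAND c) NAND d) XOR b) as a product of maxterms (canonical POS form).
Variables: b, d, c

ΠM(2, 4, 5, 7) = (b OR NOT d OR c) AND (NOT b OR d OR c) AND (NOT b OR d OR NOT c) AND (NOT b OR NOT d OR NOT c)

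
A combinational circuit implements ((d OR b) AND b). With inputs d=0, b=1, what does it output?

Substituting: ((0 OR 1) AND 1)
= 1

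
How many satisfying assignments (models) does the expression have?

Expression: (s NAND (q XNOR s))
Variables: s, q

Satisfying assignments: (0,0), (0,1), (1,0)
Count: 3 out of 4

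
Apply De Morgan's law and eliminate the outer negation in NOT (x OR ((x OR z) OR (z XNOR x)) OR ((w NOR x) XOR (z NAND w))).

NOT x AND NOT ((x OR z) OR (z XNOR x)) AND NOT ((w NOR x) XOR (z NAND w))
De Morgan's: NOT(OR of terms) = AND of negations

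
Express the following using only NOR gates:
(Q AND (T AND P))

((Q NOR Q) NOR (((T NOR T) NOR (P NOR P)) NOR ((T NOR T) NOR (P NOR P))))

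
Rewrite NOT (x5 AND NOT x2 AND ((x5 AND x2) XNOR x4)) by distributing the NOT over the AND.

NOT x5 OR x2 OR NOT ((x5 AND x2) XNOR x4)
De Morgan's: NOT(AND of terms) = OR of negations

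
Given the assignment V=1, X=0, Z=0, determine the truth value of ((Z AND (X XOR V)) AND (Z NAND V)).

Substituting: ((0 AND (0 XOR 1)) AND (0 NAND 1))
= 0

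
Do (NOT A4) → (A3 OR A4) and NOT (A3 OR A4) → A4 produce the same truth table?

Yes, Contrapositive is always equivalent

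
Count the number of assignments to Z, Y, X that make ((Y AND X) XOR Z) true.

Satisfying assignments: (0,1,1), (1,0,0), (1,0,1), (1,1,0)
Count: 4 out of 8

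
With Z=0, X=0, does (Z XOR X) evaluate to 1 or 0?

Substituting: (0 XOR 0)
= 0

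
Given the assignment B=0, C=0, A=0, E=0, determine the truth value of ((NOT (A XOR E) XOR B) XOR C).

Substituting: ((NOT (0 XOR 0) XOR 0) XOR 0)
= 1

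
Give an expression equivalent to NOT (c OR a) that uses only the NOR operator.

(((c NOR a) NOR (c NOR a)) NOR ((c NOR a) NOR (c NOR a)))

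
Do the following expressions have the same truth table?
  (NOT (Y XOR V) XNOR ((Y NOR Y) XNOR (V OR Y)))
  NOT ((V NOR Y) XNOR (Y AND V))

No. Counterexample: with Y=0, V=0, Expression 1 = 0 but Expression 2 = 1.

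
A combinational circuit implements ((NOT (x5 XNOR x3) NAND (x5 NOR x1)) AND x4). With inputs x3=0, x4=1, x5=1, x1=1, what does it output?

Substituting: ((NOT (1 XNOR 0) NAND (1 NOR 1)) AND 1)
= 1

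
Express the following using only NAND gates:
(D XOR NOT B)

((D NAND (D NAND (B NAND B))) NAND ((B NAND B) NAND (D NAND (B NAND B))))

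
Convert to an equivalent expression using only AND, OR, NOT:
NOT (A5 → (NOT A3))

A5 AND A3
(Negated implication: NOT(A → B) = A AND NOT B)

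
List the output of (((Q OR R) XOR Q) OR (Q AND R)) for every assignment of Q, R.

Q | R | Output
--------------
0 | 0 | 0
0 | 1 | 1
1 | 0 | 0
1 | 1 | 1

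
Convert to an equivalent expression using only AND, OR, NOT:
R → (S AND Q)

NOT R OR (S AND Q)
(Implication elimination: A → B = NOT A OR B)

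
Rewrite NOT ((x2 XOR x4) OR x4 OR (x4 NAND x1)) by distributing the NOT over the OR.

NOT (x2 XOR x4) AND NOT x4 AND NOT (x4 NAND x1)
De Morgan's: NOT(OR of terms) = AND of negations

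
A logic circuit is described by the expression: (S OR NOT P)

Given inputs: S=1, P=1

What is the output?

Substituting: (1 OR NOT 1)
= 1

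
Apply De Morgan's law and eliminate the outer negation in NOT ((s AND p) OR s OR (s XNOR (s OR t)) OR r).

NOT (s AND p) AND NOT s AND NOT (s XNOR (s OR t)) AND NOT r
De Morgan's: NOT(OR of terms) = AND of negations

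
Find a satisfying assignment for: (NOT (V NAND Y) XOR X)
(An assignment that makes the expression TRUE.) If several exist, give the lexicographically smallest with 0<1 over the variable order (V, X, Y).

V=0, X=1, Y=0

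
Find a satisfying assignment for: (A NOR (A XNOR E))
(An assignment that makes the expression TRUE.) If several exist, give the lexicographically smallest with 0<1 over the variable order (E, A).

E=1, A=0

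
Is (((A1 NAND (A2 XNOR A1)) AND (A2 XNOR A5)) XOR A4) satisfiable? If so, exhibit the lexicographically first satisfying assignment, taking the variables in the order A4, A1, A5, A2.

A4=0, A1=0, A5=0, A2=0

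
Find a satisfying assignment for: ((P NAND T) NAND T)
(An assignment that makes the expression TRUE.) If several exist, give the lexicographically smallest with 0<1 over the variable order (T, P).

T=0, P=0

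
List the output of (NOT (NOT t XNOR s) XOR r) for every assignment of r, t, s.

r | t | s | Output
------------------
0 | 0 | 0 | 1
0 | 0 | 1 | 0
0 | 1 | 0 | 0
0 | 1 | 1 | 1
1 | 0 | 0 | 0
1 | 0 | 1 | 1
1 | 1 | 0 | 1
1 | 1 | 1 | 0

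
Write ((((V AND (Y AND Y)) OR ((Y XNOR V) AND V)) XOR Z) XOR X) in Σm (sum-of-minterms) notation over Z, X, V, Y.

Σm(3, 4, 5, 6, 8, 9, 10, 15) = (NOT Z AND NOT X AND V AND Y) OR (NOT Z AND X AND NOT V AND NOT Y) OR (NOT Z AND X AND NOT V AND Y) OR (NOT Z AND X AND V AND NOT Y) OR (Z AND NOT X AND NOT V AND NOT Y) OR (Z AND NOT X AND NOT V AND Y) OR (Z AND NOT X AND V AND NOT Y) OR (Z AND X AND V AND Y)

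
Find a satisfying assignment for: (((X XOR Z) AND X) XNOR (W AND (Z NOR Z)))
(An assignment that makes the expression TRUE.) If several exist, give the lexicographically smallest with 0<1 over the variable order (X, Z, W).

X=0, Z=0, W=0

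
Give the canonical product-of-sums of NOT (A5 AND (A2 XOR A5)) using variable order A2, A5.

ΠM(1) = (A2 OR NOT A5)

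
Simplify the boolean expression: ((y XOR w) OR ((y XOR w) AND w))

By absorption (E OR (E AND v) = E):
= (y XOR w)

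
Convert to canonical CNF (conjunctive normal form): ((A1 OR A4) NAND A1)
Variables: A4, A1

(A4 OR NOT A1) AND (NOT A4 OR NOT A1)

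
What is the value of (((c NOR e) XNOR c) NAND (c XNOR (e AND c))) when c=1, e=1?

Substituting: (((1 NOR 1) XNOR 1) NAND (1 XNOR (1 AND 1)))
= 1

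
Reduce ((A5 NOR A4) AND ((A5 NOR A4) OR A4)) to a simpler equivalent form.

By absorption (E AND (E OR v) = E):
= (A5 NOR A4)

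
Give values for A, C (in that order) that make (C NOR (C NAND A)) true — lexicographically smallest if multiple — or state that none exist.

UNSATISFIABLE - no assignment makes this expression true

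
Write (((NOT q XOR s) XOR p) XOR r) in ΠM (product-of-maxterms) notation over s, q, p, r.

ΠM(1, 2, 4, 7, 8, 11, 13, 14) = (s OR q OR p OR NOT r) AND (s OR q OR NOT p OR r) AND (s OR NOT q OR p OR r) AND (s OR NOT q OR NOT p OR NOT r) AND (NOT s OR q OR p OR r) AND (NOT s OR q OR NOT p OR NOT r) AND (NOT s OR NOT q OR p OR NOT r) AND (NOT s OR NOT q OR NOT p OR r)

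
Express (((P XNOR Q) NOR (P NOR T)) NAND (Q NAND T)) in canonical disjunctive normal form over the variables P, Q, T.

(NOT P AND NOT Q AND NOT T) OR (NOT P AND NOT Q AND T) OR (NOT P AND Q AND NOT T) OR (NOT P AND Q AND T) OR (P AND Q AND NOT T) OR (P AND Q AND T)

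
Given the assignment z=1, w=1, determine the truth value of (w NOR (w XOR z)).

Substituting: (1 NOR (1 XOR 1))
= 0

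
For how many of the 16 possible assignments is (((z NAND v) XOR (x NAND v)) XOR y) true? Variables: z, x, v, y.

Satisfying assignments: (0,0,0,1), (0,0,1,1), (0,1,0,1), (0,1,1,0), (1,0,0,1), (1,0,1,0), (1,1,0,1), (1,1,1,1)
Count: 8 out of 16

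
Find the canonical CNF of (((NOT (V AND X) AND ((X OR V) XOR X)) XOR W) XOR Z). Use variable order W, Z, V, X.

(W OR Z OR V OR X) AND (W OR Z OR V OR NOT X) AND (W OR Z OR NOT V OR NOT X) AND (W OR NOT Z OR NOT V OR X) AND (NOT W OR Z OR NOT V OR X) AND (NOT W OR NOT Z OR V OR X) AND (NOT W OR NOT Z OR V OR NOT X) AND (NOT W OR NOT Z OR NOT V OR NOT X)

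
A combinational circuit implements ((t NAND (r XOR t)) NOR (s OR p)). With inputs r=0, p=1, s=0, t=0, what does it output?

Substituting: ((0 NAND (0 XOR 0)) NOR (0 OR 1))
= 0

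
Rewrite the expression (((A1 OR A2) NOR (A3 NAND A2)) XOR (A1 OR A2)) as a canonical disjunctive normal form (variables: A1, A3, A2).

(NOT A1 AND NOT A3 AND A2) OR (NOT A1 AND A3 AND A2) OR (A1 AND NOT A3 AND NOT A2) OR (A1 AND NOT A3 AND A2) OR (A1 AND A3 AND NOT A2) OR (A1 AND A3 AND A2)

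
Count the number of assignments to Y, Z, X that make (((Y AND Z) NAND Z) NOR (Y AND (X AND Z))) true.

Satisfying assignments: (1,1,0)
Count: 1 out of 8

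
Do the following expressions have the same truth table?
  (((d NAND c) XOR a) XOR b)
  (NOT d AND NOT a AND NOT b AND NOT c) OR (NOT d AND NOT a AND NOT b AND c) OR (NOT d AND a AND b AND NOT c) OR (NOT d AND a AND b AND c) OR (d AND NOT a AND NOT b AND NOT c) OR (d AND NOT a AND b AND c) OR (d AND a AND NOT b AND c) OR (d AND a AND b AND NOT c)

Yes, they are equivalent — the two output columns agree on all 16 assignments:
d | a | b | c | Expression 1 | Expression 2
-------------------------------------------
0 | 0 | 0 | 0 | 1 | 1
0 | 0 | 0 | 1 | 1 | 1
0 | 0 | 1 | 0 | 0 | 0
0 | 0 | 1 | 1 | 0 | 0
0 | 1 | 0 | 0 | 0 | 0
0 | 1 | 0 | 1 | 0 | 0
0 | 1 | 1 | 0 | 1 | 1
0 | 1 | 1 | 1 | 1 | 1
1 | 0 | 0 | 0 | 1 | 1
1 | 0 | 0 | 1 | 0 | 0
1 | 0 | 1 | 0 | 0 | 0
1 | 0 | 1 | 1 | 1 | 1
1 | 1 | 0 | 0 | 0 | 0
1 | 1 | 0 | 1 | 1 | 1
1 | 1 | 1 | 0 | 1 | 1
1 | 1 | 1 | 1 | 0 | 0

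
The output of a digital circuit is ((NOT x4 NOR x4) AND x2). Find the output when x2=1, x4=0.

Substituting: ((NOT 0 NOR 0) AND 1)
= 0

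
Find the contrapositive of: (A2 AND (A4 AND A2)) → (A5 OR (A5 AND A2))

Contrapositive: NOT (A5 OR (A5 AND A2)) → NOT (A2 AND (A4 AND A2))
Note: A statement and its contrapositive are logically equivalent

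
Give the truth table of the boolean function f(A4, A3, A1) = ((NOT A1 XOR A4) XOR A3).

A4 | A3 | A1 | Output
---------------------
0 | 0 | 0 | 1
0 | 0 | 1 | 0
0 | 1 | 0 | 0
0 | 1 | 1 | 1
1 | 0 | 0 | 0
1 | 0 | 1 | 1
1 | 1 | 0 | 1
1 | 1 | 1 | 0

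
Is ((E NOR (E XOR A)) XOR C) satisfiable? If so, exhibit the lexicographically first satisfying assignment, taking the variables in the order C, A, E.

C=0, A=0, E=0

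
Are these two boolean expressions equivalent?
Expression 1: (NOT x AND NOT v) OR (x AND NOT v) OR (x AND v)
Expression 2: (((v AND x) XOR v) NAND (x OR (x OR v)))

Yes, they are equivalent — the two output columns agree on all 4 assignments:
x | v | Expression 1 | Expression 2
-----------------------------------
0 | 0 | 1 | 1
0 | 1 | 0 | 0
1 | 0 | 1 | 1
1 | 1 | 1 | 1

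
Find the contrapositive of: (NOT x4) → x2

Contrapositive: NOT x2 → x4
Note: A statement and its contrapositive are logically equivalent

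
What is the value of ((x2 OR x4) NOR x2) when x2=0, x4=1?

Substituting: ((0 OR 1) NOR 0)
= 0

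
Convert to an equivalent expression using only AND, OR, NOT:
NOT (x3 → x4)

x3 AND NOT x4
(Negated implication: NOT(A → B) = A AND NOT B)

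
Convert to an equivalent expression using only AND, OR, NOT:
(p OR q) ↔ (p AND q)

((p OR q) AND (p AND q)) OR (NOT (p OR q) AND NOT (p AND q))
(Biconditional = both true or both false)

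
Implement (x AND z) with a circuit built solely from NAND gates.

((x NAND z) NAND (x NAND z))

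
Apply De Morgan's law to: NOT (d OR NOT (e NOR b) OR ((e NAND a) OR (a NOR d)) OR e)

NOT d AND (e NOR b) AND NOT ((e NAND a) OR (a NOR d)) AND NOT e
De Morgan's: NOT(OR of terms) = AND of negations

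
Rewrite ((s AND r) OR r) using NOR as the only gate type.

((((s NOR s) NOR (r NOR r)) NOR r) NOR (((s NOR s) NOR (r NOR r)) NOR r))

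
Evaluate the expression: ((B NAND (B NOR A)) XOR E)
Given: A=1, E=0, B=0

Substituting: ((0 NAND (0 NOR 1)) XOR 0)
= 1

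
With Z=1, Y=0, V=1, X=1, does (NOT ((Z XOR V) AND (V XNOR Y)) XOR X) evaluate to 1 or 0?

Substituting: (NOT ((1 XOR 1) AND (1 XNOR 0)) XOR 1)
= 0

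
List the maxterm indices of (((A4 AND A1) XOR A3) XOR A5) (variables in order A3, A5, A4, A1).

ΠM(0, 1, 2, 7, 11, 12, 13, 14) = (A3 OR A5 OR A4 OR A1) AND (A3 OR A5 OR A4 OR NOT A1) AND (A3 OR A5 OR NOT A4 OR A1) AND (A3 OR NOT A5 OR NOT A4 OR NOT A1) AND (NOT A3 OR A5 OR NOT A4 OR NOT A1) AND (NOT A3 OR NOT A5 OR A4 OR A1) AND (NOT A3 OR NOT A5 OR A4 OR NOT A1) AND (NOT A3 OR NOT A5 OR NOT A4 OR A1)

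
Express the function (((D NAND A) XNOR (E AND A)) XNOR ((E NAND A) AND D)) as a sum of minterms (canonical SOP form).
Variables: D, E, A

Σm(0, 1, 2, 5, 7) = (NOT D AND NOT E AND NOT A) OR (NOT D AND NOT E AND A) OR (NOT D AND E AND NOT A) OR (D AND NOT E AND A) OR (D AND E AND A)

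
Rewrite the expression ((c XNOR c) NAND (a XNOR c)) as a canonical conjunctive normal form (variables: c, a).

(c OR a) AND (NOT c OR NOT a)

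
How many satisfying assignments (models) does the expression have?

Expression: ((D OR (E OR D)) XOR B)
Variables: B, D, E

Satisfying assignments: (0,0,1), (0,1,0), (0,1,1), (1,0,0)
Count: 4 out of 8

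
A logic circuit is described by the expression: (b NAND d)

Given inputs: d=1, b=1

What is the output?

Substituting: (1 NAND 1)
= 0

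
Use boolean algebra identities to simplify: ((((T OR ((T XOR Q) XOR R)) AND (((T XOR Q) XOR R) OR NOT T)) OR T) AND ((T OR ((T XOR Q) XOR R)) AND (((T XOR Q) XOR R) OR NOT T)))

By absorption (E AND (E OR v) = E) then distribution ((E OR v) AND (E OR NOT v) = E):
= ((T XOR Q) XOR R)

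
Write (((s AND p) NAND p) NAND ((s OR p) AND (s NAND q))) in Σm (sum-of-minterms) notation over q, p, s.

Σm(0, 3, 4, 5, 7) = (NOT q AND NOT p AND NOT s) OR (NOT q AND p AND s) OR (q AND NOT p AND NOT s) OR (q AND NOT p AND s) OR (q AND p AND s)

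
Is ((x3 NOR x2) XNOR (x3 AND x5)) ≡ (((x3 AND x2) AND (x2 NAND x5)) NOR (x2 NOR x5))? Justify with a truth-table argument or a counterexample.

No. Counterexample: with x3=0, x5=1, x2=0, Expression 1 = 0 but Expression 2 = 1.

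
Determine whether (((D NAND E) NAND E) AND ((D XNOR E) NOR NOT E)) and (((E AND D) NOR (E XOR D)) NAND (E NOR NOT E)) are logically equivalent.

No. Counterexample: with E=0, D=0, Expression 1 = 0 but Expression 2 = 1.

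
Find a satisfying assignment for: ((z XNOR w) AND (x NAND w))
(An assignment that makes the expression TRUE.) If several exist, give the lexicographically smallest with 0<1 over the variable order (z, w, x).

z=0, w=0, x=0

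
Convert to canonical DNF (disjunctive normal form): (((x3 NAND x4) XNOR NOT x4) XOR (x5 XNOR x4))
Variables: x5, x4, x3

(NOT x5 AND x4 AND x3) OR (x5 AND NOT x4 AND NOT x3) OR (x5 AND NOT x4 AND x3) OR (x5 AND x4 AND NOT x3)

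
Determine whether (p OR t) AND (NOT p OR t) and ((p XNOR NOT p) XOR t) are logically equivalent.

Yes, they are equivalent — the two output columns agree on all 4 assignments:
p | t | Expression 1 | Expression 2
-----------------------------------
0 | 0 | 0 | 0
0 | 1 | 1 | 1
1 | 0 | 0 | 0
1 | 1 | 1 | 1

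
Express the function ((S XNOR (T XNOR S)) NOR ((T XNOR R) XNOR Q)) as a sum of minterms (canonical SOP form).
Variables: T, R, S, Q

Σm(0, 2, 5, 7) = (NOT T AND NOT R AND NOT S AND NOT Q) OR (NOT T AND NOT R AND S AND NOT Q) OR (NOT T AND R AND NOT S AND Q) OR (NOT T AND R AND S AND Q)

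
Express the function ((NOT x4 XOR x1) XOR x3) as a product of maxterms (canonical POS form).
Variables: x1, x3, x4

ΠM(1, 2, 4, 7) = (x1 OR x3 OR NOT x4) AND (x1 OR NOT x3 OR x4) AND (NOT x1 OR x3 OR x4) AND (NOT x1 OR NOT x3 OR NOT x4)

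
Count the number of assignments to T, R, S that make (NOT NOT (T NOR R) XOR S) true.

Satisfying assignments: (0,0,0), (0,1,1), (1,0,1), (1,1,1)
Count: 4 out of 8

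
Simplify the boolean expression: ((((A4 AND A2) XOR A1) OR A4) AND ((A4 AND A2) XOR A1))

By absorption (E AND (E OR v) = E):
= ((A4 AND A2) XOR A1)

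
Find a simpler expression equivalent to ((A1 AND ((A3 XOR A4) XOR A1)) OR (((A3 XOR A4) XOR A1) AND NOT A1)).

By distribution ((E AND v) OR (E AND NOT v) = E):
= ((A3 XOR A4) XOR A1)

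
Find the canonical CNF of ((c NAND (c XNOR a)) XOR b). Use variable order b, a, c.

(b OR NOT a OR NOT c) AND (NOT b OR a OR c) AND (NOT b OR a OR NOT c) AND (NOT b OR NOT a OR c)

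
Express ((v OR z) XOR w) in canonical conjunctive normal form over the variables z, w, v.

(z OR w OR v) AND (z OR NOT w OR NOT v) AND (NOT z OR NOT w OR v) AND (NOT z OR NOT w OR NOT v)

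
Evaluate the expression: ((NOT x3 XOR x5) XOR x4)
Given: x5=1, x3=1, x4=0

Substituting: ((NOT 1 XOR 1) XOR 0)
= 1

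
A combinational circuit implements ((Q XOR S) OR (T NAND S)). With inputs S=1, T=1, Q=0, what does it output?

Substituting: ((0 XOR 1) OR (1 NAND 1))
= 1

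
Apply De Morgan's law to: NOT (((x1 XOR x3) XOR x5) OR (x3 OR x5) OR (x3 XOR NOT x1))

NOT ((x1 XOR x3) XOR x5) AND NOT (x3 OR x5) AND NOT (x3 XOR NOT x1)
De Morgan's: NOT(OR of terms) = AND of negations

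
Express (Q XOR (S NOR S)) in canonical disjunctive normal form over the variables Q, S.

(NOT Q AND NOT S) OR (Q AND S)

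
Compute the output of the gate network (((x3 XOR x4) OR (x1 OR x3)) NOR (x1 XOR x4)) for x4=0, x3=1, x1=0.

Substituting: (((1 XOR 0) OR (0 OR 1)) NOR (0 XOR 0))
= 0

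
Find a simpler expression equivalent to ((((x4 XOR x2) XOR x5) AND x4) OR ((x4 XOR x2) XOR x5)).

By absorption (E OR (E AND v) = E):
= ((x4 XOR x2) XOR x5)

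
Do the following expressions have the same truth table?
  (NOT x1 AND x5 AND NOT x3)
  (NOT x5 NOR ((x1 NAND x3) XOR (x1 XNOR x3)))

Yes, they are equivalent — the two output columns agree on all 8 assignments:
x1 | x5 | x3 | Expression 1 | Expression 2
------------------------------------------
0 | 0 | 0 | 0 | 0
0 | 0 | 1 | 0 | 0
0 | 1 | 0 | 1 | 1
0 | 1 | 1 | 0 | 0
1 | 0 | 0 | 0 | 0
1 | 0 | 1 | 0 | 0
1 | 1 | 0 | 0 | 0
1 | 1 | 1 | 0 | 0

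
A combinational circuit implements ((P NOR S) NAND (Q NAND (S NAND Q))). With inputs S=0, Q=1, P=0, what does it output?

Substituting: ((0 NOR 0) NAND (1 NAND (0 NAND 1)))
= 1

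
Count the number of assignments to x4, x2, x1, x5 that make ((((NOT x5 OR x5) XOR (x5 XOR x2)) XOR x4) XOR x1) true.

Satisfying assignments: (0,0,0,0), (0,0,1,1), (0,1,0,1), (0,1,1,0), (1,0,0,1), (1,0,1,0), (1,1,0,0), (1,1,1,1)
Count: 8 out of 16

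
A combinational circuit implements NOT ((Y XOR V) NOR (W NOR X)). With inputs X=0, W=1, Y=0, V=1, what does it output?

Substituting: NOT ((0 XOR 1) NOR (1 NOR 0))
= 1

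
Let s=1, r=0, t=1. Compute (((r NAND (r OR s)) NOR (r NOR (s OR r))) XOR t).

Substituting: (((0 NAND (0 OR 1)) NOR (0 NOR (1 OR 0))) XOR 1)
= 1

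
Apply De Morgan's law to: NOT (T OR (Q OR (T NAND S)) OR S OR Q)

NOT T AND NOT (Q OR (T NAND S)) AND NOT S AND NOT Q
De Morgan's: NOT(OR of terms) = AND of negations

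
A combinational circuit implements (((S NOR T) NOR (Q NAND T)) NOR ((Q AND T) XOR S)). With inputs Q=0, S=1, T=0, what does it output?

Substituting: (((1 NOR 0) NOR (0 NAND 0)) NOR ((0 AND 0) XOR 1))
= 0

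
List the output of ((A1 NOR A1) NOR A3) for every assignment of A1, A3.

A1 | A3 | Output
----------------
0 | 0 | 0
0 | 1 | 0
1 | 0 | 1
1 | 1 | 0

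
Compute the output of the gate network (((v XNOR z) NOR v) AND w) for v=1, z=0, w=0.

Substituting: (((1 XNOR 0) NOR 1) AND 0)
= 0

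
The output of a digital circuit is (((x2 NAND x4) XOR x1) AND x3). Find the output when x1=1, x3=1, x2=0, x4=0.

Substituting: (((0 NAND 0) XOR 1) AND 1)
= 0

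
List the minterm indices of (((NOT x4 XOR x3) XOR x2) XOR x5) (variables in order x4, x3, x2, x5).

Σm(0, 3, 5, 6, 9, 10, 12, 15) = (NOT x4 AND NOT x3 AND NOT x2 AND NOT x5) OR (NOT x4 AND NOT x3 AND x2 AND x5) OR (NOT x4 AND x3 AND NOT x2 AND x5) OR (NOT x4 AND x3 AND x2 AND NOT x5) OR (x4 AND NOT x3 AND NOT x2 AND x5) OR (x4 AND NOT x3 AND x2 AND NOT x5) OR (x4 AND x3 AND NOT x2 AND NOT x5) OR (x4 AND x3 AND x2 AND x5)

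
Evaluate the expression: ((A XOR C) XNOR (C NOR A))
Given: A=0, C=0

Substituting: ((0 XOR 0) XNOR (0 NOR 0))
= 0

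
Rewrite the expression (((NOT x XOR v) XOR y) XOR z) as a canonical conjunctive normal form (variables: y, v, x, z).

(y OR v OR x OR NOT z) AND (y OR v OR NOT x OR z) AND (y OR NOT v OR x OR z) AND (y OR NOT v OR NOT x OR NOT z) AND (NOT y OR v OR x OR z) AND (NOT y OR v OR NOT x OR NOT z) AND (NOT y OR NOT v OR x OR NOT z) AND (NOT y OR NOT v OR NOT x OR z)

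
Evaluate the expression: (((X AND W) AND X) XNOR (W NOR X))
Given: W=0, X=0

Substituting: (((0 AND 0) AND 0) XNOR (0 NOR 0))
= 0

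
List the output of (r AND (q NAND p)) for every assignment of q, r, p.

q | r | p | Output
------------------
0 | 0 | 0 | 0
0 | 0 | 1 | 0
0 | 1 | 0 | 1
0 | 1 | 1 | 1
1 | 0 | 0 | 0
1 | 0 | 1 | 0
1 | 1 | 0 | 1
1 | 1 | 1 | 0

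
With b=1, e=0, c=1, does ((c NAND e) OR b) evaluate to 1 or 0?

Substituting: ((1 NAND 0) OR 1)
= 1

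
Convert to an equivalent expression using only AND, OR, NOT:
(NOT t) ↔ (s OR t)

((NOT t) AND (s OR t)) OR (t AND NOT (s OR t))
(Biconditional = both true or both false)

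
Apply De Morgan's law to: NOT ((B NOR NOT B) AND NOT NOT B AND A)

NOT (B NOR NOT B) OR NOT B OR NOT A
De Morgan's: NOT(AND of terms) = OR of negations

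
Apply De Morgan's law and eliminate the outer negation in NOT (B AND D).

NOT B OR NOT D
De Morgan's: NOT(AND of terms) = OR of negations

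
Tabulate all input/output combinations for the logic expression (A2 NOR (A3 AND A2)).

A3 | A2 | Output
----------------
0 | 0 | 1
0 | 1 | 0
1 | 0 | 1
1 | 1 | 0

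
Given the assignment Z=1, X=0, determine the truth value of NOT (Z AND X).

Substituting: NOT (1 AND 0)
= 1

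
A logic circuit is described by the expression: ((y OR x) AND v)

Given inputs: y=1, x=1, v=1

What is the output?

Substituting: ((1 OR 1) AND 1)
= 1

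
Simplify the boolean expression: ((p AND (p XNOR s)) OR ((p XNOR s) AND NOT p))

By distribution ((E AND v) OR (E AND NOT v) = E):
= (p XNOR s)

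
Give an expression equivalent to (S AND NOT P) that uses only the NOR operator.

((S NOR S) NOR ((P NOR P) NOR (P NOR P)))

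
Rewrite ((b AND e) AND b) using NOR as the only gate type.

((((b NOR b) NOR (e NOR e)) NOR ((b NOR b) NOR (e NOR e))) NOR (b NOR b))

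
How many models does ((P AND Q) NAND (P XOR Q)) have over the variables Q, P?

Satisfying assignments: (0,0), (0,1), (1,0), (1,1)
Count: 4 out of 4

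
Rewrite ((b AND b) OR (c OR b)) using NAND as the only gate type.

((((b NAND b) NAND (b NAND b)) NAND ((b NAND b) NAND (b NAND b))) NAND (((c NAND c) NAND (b NAND b)) NAND ((c NAND c) NAND (b NAND b))))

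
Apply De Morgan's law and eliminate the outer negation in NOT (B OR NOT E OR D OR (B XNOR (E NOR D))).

NOT B AND E AND NOT D AND NOT (B XNOR (E NOR D))
De Morgan's: NOT(OR of terms) = AND of negations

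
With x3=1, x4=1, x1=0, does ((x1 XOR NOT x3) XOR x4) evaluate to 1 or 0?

Substituting: ((0 XOR NOT 1) XOR 1)
= 1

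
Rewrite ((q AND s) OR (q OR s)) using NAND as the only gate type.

((((q NAND s) NAND (q NAND s)) NAND ((q NAND s) NAND (q NAND s))) NAND (((q NAND q) NAND (s NAND s)) NAND ((q NAND q) NAND (s NAND s))))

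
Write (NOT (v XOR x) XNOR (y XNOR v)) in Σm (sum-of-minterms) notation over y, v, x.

Σm(0, 2, 5, 7) = (NOT y AND NOT v AND NOT x) OR (NOT y AND v AND NOT x) OR (y AND NOT v AND x) OR (y AND v AND x)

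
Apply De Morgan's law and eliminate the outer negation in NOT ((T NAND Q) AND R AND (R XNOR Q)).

NOT (T NAND Q) OR NOT R OR NOT (R XNOR Q)
De Morgan's: NOT(AND of terms) = OR of negations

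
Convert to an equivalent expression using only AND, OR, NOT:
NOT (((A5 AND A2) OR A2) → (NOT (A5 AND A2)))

((A5 AND A2) OR A2) AND (A5 AND A2)
(Negated implication: NOT(A → B) = A AND NOT B)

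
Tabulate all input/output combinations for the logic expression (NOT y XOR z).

y | z | Output
--------------
0 | 0 | 1
0 | 1 | 0
1 | 0 | 0
1 | 1 | 1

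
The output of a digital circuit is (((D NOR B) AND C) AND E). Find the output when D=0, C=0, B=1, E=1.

Substituting: (((0 NOR 1) AND 0) AND 1)
= 0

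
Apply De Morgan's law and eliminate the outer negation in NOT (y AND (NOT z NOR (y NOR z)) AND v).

NOT y OR NOT (NOT z NOR (y NOR z)) OR NOT v
De Morgan's: NOT(AND of terms) = OR of negations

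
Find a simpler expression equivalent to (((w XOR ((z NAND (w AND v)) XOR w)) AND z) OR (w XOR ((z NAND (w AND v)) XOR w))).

By absorption (E OR (E AND v) = E) then XOR self-cancellation ((E XOR v) XOR v = E):
= (z NAND (w AND v))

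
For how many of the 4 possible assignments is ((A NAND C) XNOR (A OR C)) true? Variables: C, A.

Satisfying assignments: (0,1), (1,0)
Count: 2 out of 4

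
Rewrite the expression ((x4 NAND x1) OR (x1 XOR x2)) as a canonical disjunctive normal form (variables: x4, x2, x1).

(NOT x4 AND NOT x2 AND NOT x1) OR (NOT x4 AND NOT x2 AND x1) OR (NOT x4 AND x2 AND NOT x1) OR (NOT x4 AND x2 AND x1) OR (x4 AND NOT x2 AND NOT x1) OR (x4 AND NOT x2 AND x1) OR (x4 AND x2 AND NOT x1)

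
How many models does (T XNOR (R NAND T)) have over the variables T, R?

Satisfying assignments: (1,0)
Count: 1 out of 4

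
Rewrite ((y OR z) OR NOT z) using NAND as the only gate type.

((((y NAND y) NAND (z NAND z)) NAND ((y NAND y) NAND (z NAND z))) NAND ((z NAND z) NAND (z NAND z)))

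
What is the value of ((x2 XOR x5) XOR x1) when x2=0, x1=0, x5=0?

Substituting: ((0 XOR 0) XOR 0)
= 0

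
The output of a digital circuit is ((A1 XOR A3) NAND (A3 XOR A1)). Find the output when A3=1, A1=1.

Substituting: ((1 XOR 1) NAND (1 XOR 1))
= 1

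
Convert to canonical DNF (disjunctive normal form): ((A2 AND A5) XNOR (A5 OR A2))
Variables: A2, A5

(NOT A2 AND NOT A5) OR (A2 AND A5)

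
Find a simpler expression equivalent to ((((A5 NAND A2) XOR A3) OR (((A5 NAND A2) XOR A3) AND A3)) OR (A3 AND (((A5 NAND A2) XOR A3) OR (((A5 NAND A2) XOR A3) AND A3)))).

By absorption (E OR (E AND v) = E) then absorption (E OR (E AND v) = E):
= ((A5 NAND A2) XOR A3)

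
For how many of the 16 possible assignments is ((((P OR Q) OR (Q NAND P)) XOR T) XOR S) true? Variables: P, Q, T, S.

Satisfying assignments: (0,0,0,0), (0,0,1,1), (0,1,0,0), (0,1,1,1), (1,0,0,0), (1,0,1,1), (1,1,0,0), (1,1,1,1)
Count: 8 out of 16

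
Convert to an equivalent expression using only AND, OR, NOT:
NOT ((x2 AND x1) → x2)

(x2 AND x1) AND NOT x2
(Negated implication: NOT(A → B) = A AND NOT B)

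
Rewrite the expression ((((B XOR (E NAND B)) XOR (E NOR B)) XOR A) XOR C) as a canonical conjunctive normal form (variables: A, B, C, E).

(A OR B OR C OR E) AND (A OR B OR NOT C OR NOT E) AND (A OR NOT B OR C OR E) AND (A OR NOT B OR NOT C OR NOT E) AND (NOT A OR B OR C OR NOT E) AND (NOT A OR B OR NOT C OR E) AND (NOT A OR NOT B OR C OR NOT E) AND (NOT A OR NOT B OR NOT C OR E)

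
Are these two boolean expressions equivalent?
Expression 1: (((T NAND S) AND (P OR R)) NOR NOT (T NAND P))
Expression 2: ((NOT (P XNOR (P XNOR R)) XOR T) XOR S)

No. Counterexample: with T=0, S=0, R=0, P=1, Expression 1 = 0 but Expression 2 = 1.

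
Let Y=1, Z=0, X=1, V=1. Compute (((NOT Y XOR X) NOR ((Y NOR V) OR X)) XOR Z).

Substituting: (((NOT 1 XOR 1) NOR ((1 NOR 1) OR 1)) XOR 0)
= 0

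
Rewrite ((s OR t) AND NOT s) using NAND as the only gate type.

((((s NAND s) NAND (t NAND t)) NAND (s NAND s)) NAND (((s NAND s) NAND (t NAND t)) NAND (s NAND s)))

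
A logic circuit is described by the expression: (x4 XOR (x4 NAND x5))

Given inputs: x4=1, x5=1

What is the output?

Substituting: (1 XOR (1 NAND 1))
= 1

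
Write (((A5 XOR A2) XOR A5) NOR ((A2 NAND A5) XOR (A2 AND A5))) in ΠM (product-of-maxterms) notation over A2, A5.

ΠM(0, 1, 2, 3) = (A2 OR A5) AND (A2 OR NOT A5) AND (NOT A2 OR A5) AND (NOT A2 OR NOT A5)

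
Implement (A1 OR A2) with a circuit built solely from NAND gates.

((A1 NAND A1) NAND (A2 NAND A2))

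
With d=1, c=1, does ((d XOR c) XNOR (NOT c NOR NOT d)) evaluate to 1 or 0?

Substituting: ((1 XOR 1) XNOR (NOT 1 NOR NOT 1))
= 0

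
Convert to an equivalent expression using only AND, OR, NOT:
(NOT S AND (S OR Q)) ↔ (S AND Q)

((NOT S AND (S OR Q)) AND (S AND Q)) OR (NOT (NOT S AND (S OR Q)) AND NOT (S AND Q))
(Biconditional = both true or both false)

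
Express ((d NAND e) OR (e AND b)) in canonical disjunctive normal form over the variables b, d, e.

(NOT b AND NOT d AND NOT e) OR (NOT b AND NOT d AND e) OR (NOT b AND d AND NOT e) OR (b AND NOT d AND NOT e) OR (b AND NOT d AND e) OR (b AND d AND NOT e) OR (b AND d AND e)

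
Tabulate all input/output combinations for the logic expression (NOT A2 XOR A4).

A4 | A2 | Output
----------------
0 | 0 | 1
0 | 1 | 0
1 | 0 | 0
1 | 1 | 1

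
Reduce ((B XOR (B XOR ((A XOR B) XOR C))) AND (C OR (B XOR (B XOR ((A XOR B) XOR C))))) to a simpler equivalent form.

By absorption (E AND (E OR v) = E) then XOR self-cancellation ((E XOR v) XOR v = E):
= ((A XOR B) XOR C)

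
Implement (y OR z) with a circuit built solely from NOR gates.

((y NOR z) NOR (y NOR z))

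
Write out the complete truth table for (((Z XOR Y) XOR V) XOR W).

Y | V | Z | W | Output
----------------------
0 | 0 | 0 | 0 | 0
0 | 0 | 0 | 1 | 1
0 | 0 | 1 | 0 | 1
0 | 0 | 1 | 1 | 0
0 | 1 | 0 | 0 | 1
0 | 1 | 0 | 1 | 0
0 | 1 | 1 | 0 | 0
0 | 1 | 1 | 1 | 1
1 | 0 | 0 | 0 | 1
1 | 0 | 0 | 1 | 0
1 | 0 | 1 | 0 | 0
1 | 0 | 1 | 1 | 1
1 | 1 | 0 | 0 | 0
1 | 1 | 0 | 1 | 1
1 | 1 | 1 | 0 | 1
1 | 1 | 1 | 1 | 0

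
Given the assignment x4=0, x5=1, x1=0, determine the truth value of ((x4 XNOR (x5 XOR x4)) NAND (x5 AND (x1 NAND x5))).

Substituting: ((0 XNOR (1 XOR 0)) NAND (1 AND (0 NAND 1)))
= 1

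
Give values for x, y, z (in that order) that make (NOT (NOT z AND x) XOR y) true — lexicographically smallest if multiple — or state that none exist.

x=0, y=0, z=0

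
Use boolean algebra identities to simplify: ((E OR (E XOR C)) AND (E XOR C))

By absorption (E AND (E OR v) = E):
= (E XOR C)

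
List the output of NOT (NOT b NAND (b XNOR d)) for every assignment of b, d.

b | d | Output
--------------
0 | 0 | 1
0 | 1 | 0
1 | 0 | 0
1 | 1 | 0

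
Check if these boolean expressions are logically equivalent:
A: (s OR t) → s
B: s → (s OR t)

No, Converse is not equivalent to original (counterexample: s=0, t=1)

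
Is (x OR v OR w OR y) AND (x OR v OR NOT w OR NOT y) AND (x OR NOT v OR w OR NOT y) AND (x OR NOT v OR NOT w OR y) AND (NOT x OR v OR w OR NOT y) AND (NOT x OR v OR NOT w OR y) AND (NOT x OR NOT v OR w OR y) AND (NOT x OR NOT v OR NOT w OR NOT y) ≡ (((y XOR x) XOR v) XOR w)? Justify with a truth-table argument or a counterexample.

Yes, they are equivalent — the two output columns agree on all 16 assignments:
x | v | w | y | Expression 1 | Expression 2
-------------------------------------------
0 | 0 | 0 | 0 | 0 | 0
0 | 0 | 0 | 1 | 1 | 1
0 | 0 | 1 | 0 | 1 | 1
0 | 0 | 1 | 1 | 0 | 0
0 | 1 | 0 | 0 | 1 | 1
0 | 1 | 0 | 1 | 0 | 0
0 | 1 | 1 | 0 | 0 | 0
0 | 1 | 1 | 1 | 1 | 1
1 | 0 | 0 | 0 | 1 | 1
1 | 0 | 0 | 1 | 0 | 0
1 | 0 | 1 | 0 | 0 | 0
1 | 0 | 1 | 1 | 1 | 1
1 | 1 | 0 | 0 | 0 | 0
1 | 1 | 0 | 1 | 1 | 1
1 | 1 | 1 | 0 | 1 | 1
1 | 1 | 1 | 1 | 0 | 0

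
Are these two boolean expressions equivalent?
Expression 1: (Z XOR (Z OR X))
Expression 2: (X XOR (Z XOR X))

No. Counterexample: with Z=0, X=1, Expression 1 = 1 but Expression 2 = 0.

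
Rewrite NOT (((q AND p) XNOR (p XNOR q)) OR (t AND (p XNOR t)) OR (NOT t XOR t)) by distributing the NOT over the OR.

NOT ((q AND p) XNOR (p XNOR q)) AND NOT (t AND (p XNOR t)) AND NOT (NOT t XOR t)
De Morgan's: NOT(OR of terms) = AND of negations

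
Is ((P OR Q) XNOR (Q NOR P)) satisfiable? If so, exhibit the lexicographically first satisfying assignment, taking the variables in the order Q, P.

UNSATISFIABLE - no assignment makes this expression true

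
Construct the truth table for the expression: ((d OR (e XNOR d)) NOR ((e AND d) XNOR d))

e | d | Output
--------------
0 | 0 | 0
0 | 1 | 0
1 | 0 | 0
1 | 1 | 0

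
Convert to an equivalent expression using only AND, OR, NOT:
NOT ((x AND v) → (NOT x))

(x AND v) AND x
(Negated implication: NOT(A → B) = A AND NOT B)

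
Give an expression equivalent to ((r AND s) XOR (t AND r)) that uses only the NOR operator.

((((((r NOR r) NOR (s NOR s)) NOR ((t NOR t) NOR (r NOR r))) NOR (((r NOR r) NOR (s NOR s)) NOR ((t NOR t) NOR (r NOR r)))) NOR ((((r NOR r) NOR (s NOR s)) NOR ((t NOR t) NOR (r NOR r))) NOR (((r NOR r) NOR (s NOR s)) NOR ((t NOR t) NOR (r NOR r))))) NOR ((((((r NOR r) NOR (s NOR s)) NOR ((r NOR r) NOR (s NOR s))) NOR (((t NOR t) NOR (r NOR r)) NOR ((t NOR t) NOR (r NOR r)))) NOR ((((r NOR r) NOR (s NOR s)) NOR ((r NOR r) NOR (s NOR s))) NOR (((t NOR t) NOR (r NOR r)) NOR ((t NOR t) NOR (r NOR r))))) NOR (((((r NOR r) NOR (s NOR s)) NOR ((r NOR r) NOR (s NOR s))) NOR (((t NOR t) NOR (r NOR r)) NOR ((t NOR t) NOR (r NOR r)))) NOR ((((r NOR r) NOR (s NOR s)) NOR ((r NOR r) NOR (s NOR s))) NOR (((t NOR t) NOR (r NOR r)) NOR ((t NOR t) NOR (r NOR r)))))))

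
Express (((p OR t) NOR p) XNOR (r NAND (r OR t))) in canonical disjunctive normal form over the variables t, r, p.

(NOT t AND NOT r AND NOT p) OR (NOT t AND r AND p) OR (t AND r AND NOT p) OR (t AND r AND p)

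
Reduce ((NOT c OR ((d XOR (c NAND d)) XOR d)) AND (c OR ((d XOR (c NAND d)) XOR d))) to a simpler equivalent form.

By distribution ((E OR v) AND (E OR NOT v) = E) then XOR self-cancellation ((E XOR v) XOR v = E):
= (c NAND d)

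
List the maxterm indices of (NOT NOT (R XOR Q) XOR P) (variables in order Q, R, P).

ΠM(0, 3, 5, 6) = (Q OR R OR P) AND (Q OR NOT R OR NOT P) AND (NOT Q OR R OR NOT P) AND (NOT Q OR NOT R OR P)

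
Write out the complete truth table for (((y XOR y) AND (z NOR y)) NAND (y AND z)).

y | z | Output
--------------
0 | 0 | 1
0 | 1 | 1
1 | 0 | 1
1 | 1 | 1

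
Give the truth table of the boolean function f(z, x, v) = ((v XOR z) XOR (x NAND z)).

z | x | v | Output
------------------
0 | 0 | 0 | 1
0 | 0 | 1 | 0
0 | 1 | 0 | 1
0 | 1 | 1 | 0
1 | 0 | 0 | 0
1 | 0 | 1 | 1
1 | 1 | 0 | 1
1 | 1 | 1 | 0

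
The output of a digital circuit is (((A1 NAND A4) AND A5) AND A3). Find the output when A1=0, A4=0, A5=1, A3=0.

Substituting: (((0 NAND 0) AND 1) AND 0)
= 0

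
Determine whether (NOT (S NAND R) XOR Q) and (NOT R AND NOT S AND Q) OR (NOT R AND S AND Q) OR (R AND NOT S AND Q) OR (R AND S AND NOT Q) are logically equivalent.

Yes, they are equivalent — the two output columns agree on all 8 assignments:
R | S | Q | Expression 1 | Expression 2
---------------------------------------
0 | 0 | 0 | 0 | 0
0 | 0 | 1 | 1 | 1
0 | 1 | 0 | 0 | 0
0 | 1 | 1 | 1 | 1
1 | 0 | 0 | 0 | 0
1 | 0 | 1 | 1 | 1
1 | 1 | 0 | 1 | 1
1 | 1 | 1 | 0 | 0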